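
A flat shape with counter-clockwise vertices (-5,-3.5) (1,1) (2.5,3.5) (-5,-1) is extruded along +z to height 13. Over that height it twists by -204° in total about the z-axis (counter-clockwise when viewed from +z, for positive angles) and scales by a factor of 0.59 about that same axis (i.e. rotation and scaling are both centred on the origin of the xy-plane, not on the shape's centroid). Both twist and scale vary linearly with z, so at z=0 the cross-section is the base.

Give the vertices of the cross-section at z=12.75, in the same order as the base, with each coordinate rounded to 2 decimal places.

Cross-section at z=12.75: (3.53,0.94) (-0.77,-0.36) (-2.12,-1.45) (3.01,-0.46)

t = z/height = 12.75/13 = 0.980769
s = 1 + (scale-1)·z/height = 1 + (0.59-1)·12.75/13 = 0.597885
θ = twist·z/height = -204°·12.75/13 = -200.0769° = -3.492001 rad
cos θ = -0.939233, sin θ = 0.343281 (intermediates below are computed at full precision and shown rounded to 5 d.p.)
v1: (-5,-3.5) → rotate → (5.89765,1.57091) → ×s → (3.52611,0.93922) → (3.53,0.94)
v2: (1,1) → rotate → (-1.28251,-0.59595) → ×s → (-0.76680,-0.35631) → (-0.77,-0.36)
v3: (2.5,3.5) → rotate → (-3.54957,-2.42911) → ×s → (-2.12223,-1.45233) → (-2.12,-1.45)
v4: (-5,-1) → rotate → (5.03944,-0.77717) → ×s → (3.01301,-0.46466) → (3.01,-0.46)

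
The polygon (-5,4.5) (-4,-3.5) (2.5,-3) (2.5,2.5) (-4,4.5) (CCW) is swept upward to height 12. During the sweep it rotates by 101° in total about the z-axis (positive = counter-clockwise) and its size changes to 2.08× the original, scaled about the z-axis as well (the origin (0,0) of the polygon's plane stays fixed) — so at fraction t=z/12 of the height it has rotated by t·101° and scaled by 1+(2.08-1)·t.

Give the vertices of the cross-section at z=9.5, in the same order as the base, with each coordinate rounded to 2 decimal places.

Cross-section at z=9.5: (-9.84,-7.68) (5.10,-8.44) (6.29,3.60) (-3.76,5.38) (-9.51,-5.85)

t = z/height = 9.5/12 = 0.791667
s = 1 + (scale-1)·z/height = 1 + (2.08-1)·9.5/12 = 1.855000
θ = twist·z/height = 101°·9.5/12 = 79.9583° = 1.395536 rad
cos θ = 0.174364, sin θ = 0.984681 (intermediates below are computed at full precision and shown rounded to 5 d.p.)
v1: (-5,4.5) → rotate → (-5.30289,-4.13877) → ×s → (-9.83686,-7.67741) → (-9.84,-7.68)
v2: (-4,-3.5) → rotate → (2.74893,-4.54900) → ×s → (5.09926,-8.43839) → (5.10,-8.44)
v3: (2.5,-3) → rotate → (3.38995,1.93861) → ×s → (6.28837,3.59612) → (6.29,3.60)
v4: (2.5,2.5) → rotate → (-2.02579,2.89761) → ×s → (-3.75784,5.37507) → (-3.76,5.38)
v5: (-4,4.5) → rotate → (-5.12852,-3.15409) → ×s → (-9.51341,-5.85083) → (-9.51,-5.85)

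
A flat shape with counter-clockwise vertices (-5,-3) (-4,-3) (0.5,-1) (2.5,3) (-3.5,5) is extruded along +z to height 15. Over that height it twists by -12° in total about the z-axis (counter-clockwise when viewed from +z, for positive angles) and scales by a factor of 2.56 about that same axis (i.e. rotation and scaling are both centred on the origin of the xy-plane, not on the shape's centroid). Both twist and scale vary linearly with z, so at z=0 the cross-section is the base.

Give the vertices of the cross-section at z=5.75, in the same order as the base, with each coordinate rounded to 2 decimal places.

t = z/height = 5.75/15 = 0.383333
s = 1 + (scale-1)·z/height = 1 + (2.56-1)·5.75/15 = 1.598000
θ = twist·z/height = -12°·5.75/15 = -4.6000° = -0.080285 rad
cos θ = 0.996779, sin θ = -0.080199 (intermediates below are computed at full precision and shown rounded to 5 d.p.)
v1: (-5,-3) → rotate → (-5.22449,-2.58934) → ×s → (-8.34874,-4.13777) → (-8.35,-4.14)
v2: (-4,-3) → rotate → (-4.22771,-2.66954) → ×s → (-6.75588,-4.26593) → (-6.76,-4.27)
v3: (0.5,-1) → rotate → (0.41819,-1.03688) → ×s → (0.66827,-1.65693) → (0.67,-1.66)
v4: (2.5,3) → rotate → (2.73254,2.78984) → ×s → (4.36661,4.45816) → (4.37,4.46)
v5: (-3.5,5) → rotate → (-3.08773,5.26459) → ×s → (-4.93419,8.41282) → (-4.93,8.41)

Cross-section at z=5.75: (-8.35,-4.14) (-6.76,-4.27) (0.67,-1.66) (4.37,4.46) (-4.93,8.41)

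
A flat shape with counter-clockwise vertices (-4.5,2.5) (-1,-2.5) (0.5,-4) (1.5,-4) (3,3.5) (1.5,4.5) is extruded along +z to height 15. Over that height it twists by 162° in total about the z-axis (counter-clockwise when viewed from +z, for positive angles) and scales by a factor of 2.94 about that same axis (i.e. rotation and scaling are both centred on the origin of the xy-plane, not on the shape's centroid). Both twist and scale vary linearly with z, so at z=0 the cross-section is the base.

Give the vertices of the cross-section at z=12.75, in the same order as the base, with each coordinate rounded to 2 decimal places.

t = z/height = 12.75/15 = 0.85
s = 1 + (scale-1)·z/height = 1 + (2.94-1)·12.75/15 = 2.649000
θ = twist·z/height = 162°·12.75/15 = 137.7000° = 2.403318 rad
cos θ = -0.739631, sin θ = 0.673013 (intermediates below are computed at full precision and shown rounded to 5 d.p.)
v1: (-4.5,2.5) → rotate → (1.64581,-4.87763) → ×s → (4.35975,-12.92085) → (4.36,-12.92)
v2: (-1,-2.5) → rotate → (2.42216,1.17607) → ×s → (6.41631,3.11540) → (6.42,3.12)
v3: (0.5,-4) → rotate → (2.32223,3.29503) → ×s → (6.15160,8.72854) → (6.15,8.73)
v4: (1.5,-4) → rotate → (1.58260,3.96804) → ×s → (4.19232,10.51135) → (4.19,10.51)
v5: (3,3.5) → rotate → (-4.57444,-0.56967) → ×s → (-12.11768,-1.50906) → (-12.12,-1.51)
v6: (1.5,4.5) → rotate → (-4.13800,-2.31882) → ×s → (-10.96157,-6.14256) → (-10.96,-6.14)

Cross-section at z=12.75: (4.36,-12.92) (6.42,3.12) (6.15,8.73) (4.19,10.51) (-12.12,-1.51) (-10.96,-6.14)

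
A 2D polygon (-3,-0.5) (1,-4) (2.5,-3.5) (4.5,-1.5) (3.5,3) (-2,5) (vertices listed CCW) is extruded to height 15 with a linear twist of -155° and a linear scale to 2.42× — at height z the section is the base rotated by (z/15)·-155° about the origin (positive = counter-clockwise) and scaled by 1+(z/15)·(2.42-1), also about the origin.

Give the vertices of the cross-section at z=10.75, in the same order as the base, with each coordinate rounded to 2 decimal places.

t = z/height = 10.75/15 = 0.716667
s = 1 + (scale-1)·z/height = 1 + (2.42-1)·10.75/15 = 2.017667
θ = twist·z/height = -155°·10.75/15 = -111.0833° = -1.938770 rad
cos θ = -0.359725, sin θ = -0.933058 (intermediates below are computed at full precision and shown rounded to 5 d.p.)
v1: (-3,-0.5) → rotate → (0.61265,2.97904) → ×s → (1.23612,6.01070) → (1.24,6.01)
v2: (1,-4) → rotate → (-4.09196,0.50584) → ×s → (-8.25621,1.02062) → (-8.26,1.02)
v3: (2.5,-3.5) → rotate → (-4.16502,-1.07361) → ×s → (-8.40362,-2.16618) → (-8.40,-2.17)
v4: (4.5,-1.5) → rotate → (-3.01835,-3.65917) → ×s → (-6.09003,-7.38299) → (-6.09,-7.38)
v5: (3.5,3) → rotate → (1.54014,-4.34488) → ×s → (3.10748,-8.76652) → (3.11,-8.77)
v6: (-2,5) → rotate → (5.38474,0.06749) → ×s → (10.86461,0.13617) → (10.86,0.14)

Cross-section at z=10.75: (1.24,6.01) (-8.26,1.02) (-8.40,-2.17) (-6.09,-7.38) (3.11,-8.77) (10.86,0.14)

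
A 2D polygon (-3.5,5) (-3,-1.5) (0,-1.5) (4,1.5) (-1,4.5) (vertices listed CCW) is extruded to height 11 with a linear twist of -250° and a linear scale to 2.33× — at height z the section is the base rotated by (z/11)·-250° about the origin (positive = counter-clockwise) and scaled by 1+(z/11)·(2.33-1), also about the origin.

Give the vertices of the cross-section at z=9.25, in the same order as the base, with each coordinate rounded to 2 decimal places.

t = z/height = 9.25/11 = 0.840909
s = 1 + (scale-1)·z/height = 1 + (2.33-1)·9.25/11 = 2.118409
θ = twist·z/height = -250°·9.25/11 = -210.2273° = -3.669158 rad
cos θ = -0.864035, sin θ = 0.503431 (intermediates below are computed at full precision and shown rounded to 5 d.p.)
v1: (-3.5,5) → rotate → (0.50697,-6.08219) → ×s → (1.07396,-12.88456) → (1.07,-12.88)
v2: (-3,-1.5) → rotate → (3.34725,-0.21424) → ×s → (7.09085,-0.45385) → (7.09,-0.45)
v3: (0,-1.5) → rotate → (0.75515,1.29605) → ×s → (1.59971,2.74557) → (1.60,2.75)
v4: (4,1.5) → rotate → (-4.21129,0.71767) → ×s → (-8.92123,1.52032) → (-8.92,1.52)
v5: (-1,4.5) → rotate → (-1.40141,-4.39159) → ×s → (-2.96875,-9.30318) → (-2.97,-9.30)

Cross-section at z=9.25: (1.07,-12.88) (7.09,-0.45) (1.60,2.75) (-8.92,1.52) (-2.97,-9.30)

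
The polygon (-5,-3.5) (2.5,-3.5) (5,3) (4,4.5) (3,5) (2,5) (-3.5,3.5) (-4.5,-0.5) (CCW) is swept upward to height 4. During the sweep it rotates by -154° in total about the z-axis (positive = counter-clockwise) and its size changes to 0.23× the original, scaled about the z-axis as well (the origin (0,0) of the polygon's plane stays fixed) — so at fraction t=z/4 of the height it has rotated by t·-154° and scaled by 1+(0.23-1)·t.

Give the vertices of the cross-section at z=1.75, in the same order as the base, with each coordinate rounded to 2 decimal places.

t = z/height = 1.75/4 = 0.4375
s = 1 + (scale-1)·z/height = 1 + (0.23-1)·1.75/4 = 0.663125
θ = twist·z/height = -154°·1.75/4 = -67.3750° = -1.175916 rad
cos θ = 0.384698, sin θ = -0.923042 (intermediates below are computed at full precision and shown rounded to 5 d.p.)
v1: (-5,-3.5) → rotate → (-5.15414,3.26877) → ×s → (-3.41784,2.16760) → (-3.42,2.17)
v2: (2.5,-3.5) → rotate → (-2.26890,-3.65405) → ×s → (-1.50457,-2.42309) → (-1.50,-2.42)
v3: (5,3) → rotate → (4.69262,-3.46112) → ×s → (3.11179,-2.29515) → (3.11,-2.30)
v4: (4,4.5) → rotate → (5.69248,-1.96103) → ×s → (3.77483,-1.30041) → (3.77,-1.30)
v5: (3,5) → rotate → (5.76931,-0.84564) → ×s → (3.82577,-0.56076) → (3.83,-0.56)
v6: (2,5) → rotate → (5.38461,0.07741) → ×s → (3.57067,0.05133) → (3.57,0.05)
v7: (-3.5,3.5) → rotate → (1.88421,4.57709) → ×s → (1.24946,3.03518) → (1.25,3.04)
v8: (-4.5,-0.5) → rotate → (-2.19266,3.96134) → ×s → (-1.45401,2.62686) → (-1.45,2.63)

Cross-section at z=1.75: (-3.42,2.17) (-1.50,-2.42) (3.11,-2.30) (3.77,-1.30) (3.83,-0.56) (3.57,0.05) (1.25,3.04) (-1.45,2.63)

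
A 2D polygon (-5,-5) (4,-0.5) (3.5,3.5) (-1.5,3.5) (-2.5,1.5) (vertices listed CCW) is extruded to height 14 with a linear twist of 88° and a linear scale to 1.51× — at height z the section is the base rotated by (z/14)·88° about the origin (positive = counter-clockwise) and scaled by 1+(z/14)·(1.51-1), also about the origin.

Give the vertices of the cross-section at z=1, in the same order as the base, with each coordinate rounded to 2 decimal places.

Cross-section at z=1: (-4.58,-5.72) (4.18,-0.06) (3.21,4.00) (-1.94,3.44) (-2.75,1.26)

t = z/height = 1/14 = 0.0714286
s = 1 + (scale-1)·z/height = 1 + (1.51-1)·1/14 = 1.036429
θ = twist·z/height = 88°·1/14 = 6.2857° = 0.109706 rad
cos θ = 0.993988, sin θ = 0.109486 (intermediates below are computed at full precision and shown rounded to 5 d.p.)
v1: (-5,-5) → rotate → (-4.42251,-5.51737) → ×s → (-4.58361,-5.71836) → (-4.58,-5.72)
v2: (4,-0.5) → rotate → (4.03070,-0.05905) → ×s → (4.17753,-0.06120) → (4.18,-0.06)
v3: (3.5,3.5) → rotate → (3.09576,3.86216) → ×s → (3.20853,4.00285) → (3.21,4.00)
v4: (-1.5,3.5) → rotate → (-1.87419,3.31473) → ×s → (-1.94246,3.43548) → (-1.94,3.44)
v5: (-2.5,1.5) → rotate → (-2.64920,1.21727) → ×s → (-2.74571,1.26161) → (-2.75,1.26)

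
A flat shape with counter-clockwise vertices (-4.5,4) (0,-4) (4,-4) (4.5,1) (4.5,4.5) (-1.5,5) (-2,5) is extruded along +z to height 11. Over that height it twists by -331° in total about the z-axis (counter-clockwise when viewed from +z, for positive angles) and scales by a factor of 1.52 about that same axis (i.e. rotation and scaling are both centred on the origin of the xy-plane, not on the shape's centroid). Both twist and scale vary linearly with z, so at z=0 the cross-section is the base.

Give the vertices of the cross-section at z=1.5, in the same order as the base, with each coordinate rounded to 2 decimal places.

t = z/height = 1.5/11 = 0.136364
s = 1 + (scale-1)·z/height = 1 + (1.52-1)·1.5/11 = 1.070909
θ = twist·z/height = -331°·1.5/11 = -45.1364° = -0.787778 rad
cos θ = 0.705422, sin θ = -0.708788 (intermediates below are computed at full precision and shown rounded to 5 d.p.)
v1: (-4.5,4) → rotate → (-0.33925,6.01123) → ×s → (-0.36330,6.43748) → (-0.36,6.44)
v2: (0,-4) → rotate → (-2.83515,-2.82169) → ×s → (-3.03619,-3.02177) → (-3.04,-3.02)
v3: (4,-4) → rotate → (-0.01346,-5.65684) → ×s → (-0.01442,-6.05796) → (-0.01,-6.06)
v4: (4.5,1) → rotate → (3.88319,-2.48412) → ×s → (4.15854,-2.66027) → (4.16,-2.66)
v5: (4.5,4.5) → rotate → (6.36394,-0.01515) → ×s → (6.81520,-0.01622) → (6.82,-0.02)
v6: (-1.5,5) → rotate → (2.48581,4.59029) → ×s → (2.66207,4.91578) → (2.66,4.92)
v7: (-2,5) → rotate → (2.13309,4.94468) → ×s → (2.28435,5.29531) → (2.28,5.30)

Cross-section at z=1.5: (-0.36,6.44) (-3.04,-3.02) (-0.01,-6.06) (4.16,-2.66) (6.82,-0.02) (2.66,4.92) (2.28,5.30)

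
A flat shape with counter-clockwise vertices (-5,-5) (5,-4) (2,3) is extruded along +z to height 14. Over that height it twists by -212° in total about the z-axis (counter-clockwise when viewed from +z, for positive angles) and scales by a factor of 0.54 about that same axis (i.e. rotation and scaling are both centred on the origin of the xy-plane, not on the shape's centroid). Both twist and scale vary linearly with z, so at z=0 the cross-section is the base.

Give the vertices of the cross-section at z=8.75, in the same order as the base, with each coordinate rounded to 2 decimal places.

t = z/height = 8.75/14 = 0.625
s = 1 + (scale-1)·z/height = 1 + (0.54-1)·8.75/14 = 0.712500
θ = twist·z/height = -212°·8.75/14 = -132.5000° = -2.312561 rad
cos θ = -0.675590, sin θ = -0.737277 (intermediates below are computed at full precision and shown rounded to 5 d.p.)
v1: (-5,-5) → rotate → (-0.30844,7.06434) → ×s → (-0.21976,5.03334) → (-0.22,5.03)
v2: (5,-4) → rotate → (-6.32706,-0.98403) → ×s → (-4.50803,-0.70112) → (-4.51,-0.70)
v3: (2,3) → rotate → (0.86065,-3.50133) → ×s → (0.61321,-2.49469) → (0.61,-2.49)

Cross-section at z=8.75: (-0.22,5.03) (-4.51,-0.70) (0.61,-2.49)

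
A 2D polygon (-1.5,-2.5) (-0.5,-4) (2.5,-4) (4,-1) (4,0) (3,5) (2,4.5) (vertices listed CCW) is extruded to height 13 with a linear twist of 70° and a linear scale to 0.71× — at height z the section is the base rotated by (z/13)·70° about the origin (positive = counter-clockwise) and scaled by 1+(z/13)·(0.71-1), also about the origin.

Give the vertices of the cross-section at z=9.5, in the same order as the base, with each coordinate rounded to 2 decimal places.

Cross-section at z=9.5: (0.79,-2.16) (2.21,-2.28) (3.69,-0.44) (2.59,1.96) (1.98,2.46) (-1.59,4.31) (-1.77,3.45)

t = z/height = 9.5/13 = 0.730769
s = 1 + (scale-1)·z/height = 1 + (0.71-1)·9.5/13 = 0.788077
θ = twist·z/height = 70°·9.5/13 = 51.1538° = 0.892803 rad
cos θ = 0.627231, sin θ = 0.778833 (intermediates below are computed at full precision and shown rounded to 5 d.p.)
v1: (-1.5,-2.5) → rotate → (1.00624,-2.73633) → ×s → (0.79299,-2.15644) → (0.79,-2.16)
v2: (-0.5,-4) → rotate → (2.80172,-2.89834) → ×s → (2.20797,-2.28412) → (2.21,-2.28)
v3: (2.5,-4) → rotate → (4.68341,-0.56184) → ×s → (3.69089,-0.44278) → (3.69,-0.44)
v4: (4,-1) → rotate → (3.28776,2.48810) → ×s → (2.59101,1.96081) → (2.59,1.96)
v5: (4,0) → rotate → (2.50893,3.11533) → ×s → (1.97723,2.45512) → (1.98,2.46)
v6: (3,5) → rotate → (-2.01247,5.47266) → ×s → (-1.58598,4.31287) → (-1.59,4.31)
v7: (2,4.5) → rotate → (-2.25029,4.38021) → ×s → (-1.77340,3.45194) → (-1.77,3.45)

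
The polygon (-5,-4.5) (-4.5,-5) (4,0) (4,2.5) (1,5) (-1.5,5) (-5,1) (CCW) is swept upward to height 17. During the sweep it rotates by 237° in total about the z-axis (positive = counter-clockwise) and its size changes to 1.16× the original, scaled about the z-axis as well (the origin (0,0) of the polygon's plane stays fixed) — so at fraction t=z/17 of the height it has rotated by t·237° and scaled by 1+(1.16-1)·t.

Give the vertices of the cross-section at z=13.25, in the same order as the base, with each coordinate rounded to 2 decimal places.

Cross-section at z=13.25: (5.19,5.51) (4.58,6.02) (-4.48,-0.37) (-4.25,-3.17) (-0.66,-5.70) (2.14,-5.47) (5.70,-0.66)

t = z/height = 13.25/17 = 0.779412
s = 1 + (scale-1)·z/height = 1 + (1.16-1)·13.25/17 = 1.124706
θ = twist·z/height = 237°·13.25/17 = 184.7206° = 3.223982 rad
cos θ = -0.996608, sin θ = -0.082297 (intermediates below are computed at full precision and shown rounded to 5 d.p.)
v1: (-5,-4.5) → rotate → (4.61270,4.89622) → ×s → (5.18794,5.50681) → (5.19,5.51)
v2: (-4.5,-5) → rotate → (4.07325,5.35337) → ×s → (4.58121,6.02097) → (4.58,6.02)
v3: (4,0) → rotate → (-3.98643,-0.32919) → ×s → (-4.48356,-0.37024) → (-4.48,-0.37)
v4: (4,2.5) → rotate → (-3.78069,-2.82071) → ×s → (-4.25216,-3.17246) → (-4.25,-3.17)
v5: (1,5) → rotate → (-0.58512,-5.06534) → ×s → (-0.65809,-5.69701) → (-0.66,-5.70)
v6: (-1.5,5) → rotate → (1.90639,-4.85959) → ×s → (2.14413,-5.46561) → (2.14,-5.47)
v7: (-5,1) → rotate → (5.06534,-0.58512) → ×s → (5.69701,-0.65809) → (5.70,-0.66)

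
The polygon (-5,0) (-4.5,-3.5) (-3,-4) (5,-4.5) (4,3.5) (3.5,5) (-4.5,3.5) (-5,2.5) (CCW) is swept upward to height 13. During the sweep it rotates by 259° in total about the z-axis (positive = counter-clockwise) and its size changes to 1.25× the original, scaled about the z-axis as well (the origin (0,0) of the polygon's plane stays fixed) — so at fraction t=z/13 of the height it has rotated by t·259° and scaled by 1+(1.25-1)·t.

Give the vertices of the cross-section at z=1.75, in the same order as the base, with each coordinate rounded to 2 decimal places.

Cross-section at z=1.75: (-4.24,-2.95) (-1.75,-5.63) (-0.18,-5.17) (6.90,-0.86) (1.32,5.33) (0.01,6.31) (-5.88,0.31) (-5.72,-0.83)

t = z/height = 1.75/13 = 0.134615
s = 1 + (scale-1)·z/height = 1 + (1.25-1)·1.75/13 = 1.033654
θ = twist·z/height = 259°·1.75/13 = 34.8654° = 0.608516 rad
cos θ = 0.820497, sin θ = 0.571650 (intermediates below are computed at full precision and shown rounded to 5 d.p.)
v1: (-5,0) → rotate → (-4.10249,-2.85825) → ×s → (-4.24055,-2.95444) → (-4.24,-2.95)
v2: (-4.5,-3.5) → rotate → (-1.69146,-5.44417) → ×s → (-1.74839,-5.62738) → (-1.75,-5.63)
v3: (-3,-4) → rotate → (-0.17489,-4.99694) → ×s → (-0.18078,-5.16511) → (-0.18,-5.17)
v4: (5,-4.5) → rotate → (6.67491,-0.83399) → ×s → (6.89955,-0.86205) → (6.90,-0.86)
v5: (4,3.5) → rotate → (1.28121,5.15834) → ×s → (1.32433,5.33194) → (1.32,5.33)
v6: (3.5,5) → rotate → (0.01349,6.10326) → ×s → (0.01394,6.30866) → (0.01,6.31)
v7: (-4.5,3.5) → rotate → (-5.69301,0.29931) → ×s → (-5.88461,0.30939) → (-5.88,0.31)
v8: (-5,2.5) → rotate → (-5.53161,-0.80701) → ×s → (-5.71777,-0.83417) → (-5.72,-0.83)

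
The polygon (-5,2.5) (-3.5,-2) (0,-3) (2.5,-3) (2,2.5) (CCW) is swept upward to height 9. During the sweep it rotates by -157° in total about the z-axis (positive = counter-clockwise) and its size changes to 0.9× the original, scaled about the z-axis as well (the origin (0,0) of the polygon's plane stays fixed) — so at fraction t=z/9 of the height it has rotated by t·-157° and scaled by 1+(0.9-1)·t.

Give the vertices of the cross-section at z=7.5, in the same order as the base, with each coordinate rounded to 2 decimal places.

t = z/height = 7.5/9 = 0.833333
s = 1 + (scale-1)·z/height = 1 + (0.9-1)·7.5/9 = 0.916667
θ = twist·z/height = -157°·7.5/9 = -130.8333° = -2.283472 rad
cos θ = -0.653861, sin θ = -0.756615 (intermediates below are computed at full precision and shown rounded to 5 d.p.)
v1: (-5,2.5) → rotate → (5.16084,2.14842) → ×s → (4.73077,1.96939) → (4.73,1.97)
v2: (-3.5,-2) → rotate → (0.77528,3.95587) → ×s → (0.71068,3.62622) → (0.71,3.63)
v3: (0,-3) → rotate → (-2.26984,1.96158) → ×s → (-2.08069,1.79812) → (-2.08,1.80)
v4: (2.5,-3) → rotate → (-3.90450,0.07005) → ×s → (-3.57912,0.06421) → (-3.58,0.06)
v5: (2,2.5) → rotate → (0.58382,-3.14788) → ×s → (0.53516,-2.88556) → (0.54,-2.89)

Cross-section at z=7.5: (4.73,1.97) (0.71,3.63) (-2.08,1.80) (-3.58,0.06) (0.54,-2.89)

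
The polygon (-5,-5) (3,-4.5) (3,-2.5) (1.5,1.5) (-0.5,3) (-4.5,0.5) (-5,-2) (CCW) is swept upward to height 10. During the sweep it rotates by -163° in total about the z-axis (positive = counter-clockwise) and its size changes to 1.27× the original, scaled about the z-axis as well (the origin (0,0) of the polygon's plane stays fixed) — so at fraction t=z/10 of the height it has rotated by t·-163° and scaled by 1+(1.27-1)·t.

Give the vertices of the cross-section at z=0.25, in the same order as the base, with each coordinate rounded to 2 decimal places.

t = z/height = 0.25/10 = 0.025
s = 1 + (scale-1)·z/height = 1 + (1.27-1)·0.25/10 = 1.006750
θ = twist·z/height = -163°·0.25/10 = -4.0750° = -0.071122 rad
cos θ = 0.997472, sin θ = -0.071062 (intermediates below are computed at full precision and shown rounded to 5 d.p.)
v1: (-5,-5) → rotate → (-5.34267,-4.63205) → ×s → (-5.37873,-4.66331) → (-5.38,-4.66)
v2: (3,-4.5) → rotate → (2.67264,-4.70181) → ×s → (2.69068,-4.73355) → (2.69,-4.73)
v3: (3,-2.5) → rotate → (2.81476,-2.70687) → ×s → (2.83376,-2.72514) → (2.83,-2.73)
v4: (1.5,1.5) → rotate → (1.60280,1.38961) → ×s → (1.61362,1.39899) → (1.61,1.40)
v5: (-0.5,3) → rotate → (-0.28555,3.02795) → ×s → (-0.28748,3.04839) → (-0.29,3.05)
v6: (-4.5,0.5) → rotate → (-4.45309,0.81852) → ×s → (-4.48315,0.82404) → (-4.48,0.82)
v7: (-5,-2) → rotate → (-5.12948,-1.63963) → ×s → (-5.16411,-1.65070) → (-5.16,-1.65)

Cross-section at z=0.25: (-5.38,-4.66) (2.69,-4.73) (2.83,-2.73) (1.61,1.40) (-0.29,3.05) (-4.48,0.82) (-5.16,-1.65)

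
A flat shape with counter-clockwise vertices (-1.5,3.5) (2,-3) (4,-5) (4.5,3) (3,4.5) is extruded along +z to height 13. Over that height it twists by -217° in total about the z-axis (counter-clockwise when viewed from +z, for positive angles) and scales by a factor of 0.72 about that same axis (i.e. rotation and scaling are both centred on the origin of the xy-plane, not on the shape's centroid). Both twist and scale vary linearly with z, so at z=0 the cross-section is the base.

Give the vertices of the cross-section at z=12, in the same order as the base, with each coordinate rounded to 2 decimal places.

Cross-section at z=12: (0.14,-2.82) (-0.62,2.60) (-1.49,4.51) (-3.90,-0.93) (-3.24,-2.36)

t = z/height = 12/13 = 0.923077
s = 1 + (scale-1)·z/height = 1 + (0.72-1)·12/13 = 0.741538
θ = twist·z/height = -217°·12/13 = -200.3077° = -3.496029 rad
cos θ = -0.937842, sin θ = 0.347062 (intermediates below are computed at full precision and shown rounded to 5 d.p.)
v1: (-1.5,3.5) → rotate → (0.19205,-3.80304) → ×s → (0.14241,-2.82010) → (0.14,-2.82)
v2: (2,-3) → rotate → (-0.83450,3.50765) → ×s → (-0.61881,2.60106) → (-0.62,2.60)
v3: (4,-5) → rotate → (-2.01606,6.07746) → ×s → (-1.49499,4.50667) → (-1.49,4.51)
v4: (4.5,3) → rotate → (-5.26148,-1.25175) → ×s → (-3.90159,-0.92822) → (-3.90,-0.93)
v5: (3,4.5) → rotate → (-4.37530,-3.17911) → ×s → (-3.24446,-2.35743) → (-3.24,-2.36)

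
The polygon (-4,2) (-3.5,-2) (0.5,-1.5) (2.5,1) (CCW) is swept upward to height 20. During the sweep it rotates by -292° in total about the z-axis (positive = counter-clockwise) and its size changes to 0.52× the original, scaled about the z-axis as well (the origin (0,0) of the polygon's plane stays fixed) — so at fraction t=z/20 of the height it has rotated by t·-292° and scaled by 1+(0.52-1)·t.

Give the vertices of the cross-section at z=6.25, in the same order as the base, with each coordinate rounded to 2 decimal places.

Cross-section at z=6.25: (1.77,3.36) (-1.63,3.01) (-1.28,-0.40) (0.80,-2.14)

t = z/height = 6.25/20 = 0.3125
s = 1 + (scale-1)·z/height = 1 + (0.52-1)·6.25/20 = 0.850000
θ = twist·z/height = -292°·6.25/20 = -91.2500° = -1.592613 rad
cos θ = -0.021815, sin θ = -0.999762 (intermediates below are computed at full precision and shown rounded to 5 d.p.)
v1: (-4,2) → rotate → (2.08678,3.95542) → ×s → (1.77377,3.36211) → (1.77,3.36)
v2: (-3.5,-2) → rotate → (-1.92317,3.54280) → ×s → (-1.63470,3.01138) → (-1.63,3.01)
v3: (0.5,-1.5) → rotate → (-1.51055,-0.46716) → ×s → (-1.28397,-0.39708) → (-1.28,-0.40)
v4: (2.5,1) → rotate → (0.94522,-2.52122) → ×s → (0.80344,-2.14304) → (0.80,-2.14)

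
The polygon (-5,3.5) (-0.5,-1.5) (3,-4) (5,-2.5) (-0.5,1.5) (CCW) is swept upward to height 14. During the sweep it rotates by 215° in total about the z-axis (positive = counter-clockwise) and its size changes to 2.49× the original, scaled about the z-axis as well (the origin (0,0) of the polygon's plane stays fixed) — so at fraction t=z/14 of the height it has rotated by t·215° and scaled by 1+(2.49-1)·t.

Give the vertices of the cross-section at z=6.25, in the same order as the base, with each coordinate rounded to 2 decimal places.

t = z/height = 6.25/14 = 0.446429
s = 1 + (scale-1)·z/height = 1 + (2.49-1)·6.25/14 = 1.665179
θ = twist·z/height = 215°·6.25/14 = 95.9821° = 1.675204 rad
cos θ = -0.104218, sin θ = 0.994554 (intermediates below are computed at full precision and shown rounded to 5 d.p.)
v1: (-5,3.5) → rotate → (-2.95985,-5.33754) → ×s → (-4.92868,-8.88795) → (-4.93,-8.89)
v2: (-0.5,-1.5) → rotate → (1.54394,-0.34095) → ×s → (2.57094,-0.56774) → (2.57,-0.57)
v3: (3,-4) → rotate → (3.66556,3.40054) → ×s → (6.10382,5.66250) → (6.10,5.66)
v4: (5,-2.5) → rotate → (1.96529,5.23332) → ×s → (3.27256,8.71441) → (3.27,8.71)
v5: (-0.5,1.5) → rotate → (-1.43972,-0.65360) → ×s → (-2.39739,-1.08837) → (-2.40,-1.09)

Cross-section at z=6.25: (-4.93,-8.89) (2.57,-0.57) (6.10,5.66) (3.27,8.71) (-2.40,-1.09)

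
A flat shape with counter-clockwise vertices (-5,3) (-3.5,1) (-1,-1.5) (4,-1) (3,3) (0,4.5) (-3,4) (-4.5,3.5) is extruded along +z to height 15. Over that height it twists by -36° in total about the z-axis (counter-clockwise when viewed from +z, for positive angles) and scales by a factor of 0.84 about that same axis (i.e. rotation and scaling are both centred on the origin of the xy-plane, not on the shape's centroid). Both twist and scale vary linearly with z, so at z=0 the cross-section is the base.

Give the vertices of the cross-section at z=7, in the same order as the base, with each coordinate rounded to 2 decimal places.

Cross-section at z=7: (-3.63,3.99) (-2.83,1.82) (-1.29,-1.06) (3.28,-1.96) (3.46,1.86) (1.20,3.99) (-1.59,4.35) (-3.05,4.30)

t = z/height = 7/15 = 0.466667
s = 1 + (scale-1)·z/height = 1 + (0.84-1)·7/15 = 0.925333
θ = twist·z/height = -36°·7/15 = -16.8000° = -0.293215 rad
cos θ = 0.957319, sin θ = -0.289032 (intermediates below are computed at full precision and shown rounded to 5 d.p.)
v1: (-5,3) → rotate → (-3.91950,4.31712) → ×s → (-3.62685,3.99477) → (-3.63,3.99)
v2: (-3.5,1) → rotate → (-3.06159,1.96893) → ×s → (-2.83299,1.82192) → (-2.83,1.82)
v3: (-1,-1.5) → rotate → (-1.39087,-1.14695) → ×s → (-1.28702,-1.06131) → (-1.29,-1.06)
v4: (4,-1) → rotate → (3.54025,-2.11345) → ×s → (3.27591,-1.95564) → (3.28,-1.96)
v5: (3,3) → rotate → (3.73905,2.00486) → ×s → (3.45987,1.85517) → (3.46,1.86)
v6: (0,4.5) → rotate → (1.30064,4.30794) → ×s → (1.20353,3.98628) → (1.20,3.99)
v7: (-3,4) → rotate → (-1.71583,4.69637) → ×s → (-1.58772,4.34571) → (-1.59,4.35)
v8: (-4.5,3.5) → rotate → (-3.29633,4.65126) → ×s → (-3.05020,4.30397) → (-3.05,4.30)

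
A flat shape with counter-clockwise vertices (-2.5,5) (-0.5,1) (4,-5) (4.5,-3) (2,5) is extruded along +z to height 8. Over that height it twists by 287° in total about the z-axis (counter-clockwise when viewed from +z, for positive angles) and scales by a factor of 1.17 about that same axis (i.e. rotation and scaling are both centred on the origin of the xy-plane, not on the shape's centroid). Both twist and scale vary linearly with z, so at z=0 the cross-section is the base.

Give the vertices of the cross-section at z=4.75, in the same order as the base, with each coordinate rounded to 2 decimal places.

Cross-section at z=4.75: (1.80,-5.89) (0.36,-1.18) (-3.42,6.16) (-4.33,4.08) (-3.09,-5.06)

t = z/height = 4.75/8 = 0.59375
s = 1 + (scale-1)·z/height = 1 + (1.17-1)·4.75/8 = 1.100938
θ = twist·z/height = 287°·4.75/8 = 170.4063° = 2.974150 rad
cos θ = -0.986014, sin θ = 0.166661 (intermediates below are computed at full precision and shown rounded to 5 d.p.)
v1: (-2.5,5) → rotate → (1.63173,-5.34672) → ×s → (1.79643,-5.88641) → (1.80,-5.89)
v2: (-0.5,1) → rotate → (0.32635,-1.06934) → ×s → (0.35929,-1.17728) → (0.36,-1.18)
v3: (4,-5) → rotate → (-3.11075,5.59672) → ×s → (-3.42474,6.16163) → (-3.42,6.16)
v4: (4.5,-3) → rotate → (-3.93708,3.70802) → ×s → (-4.33448,4.08230) → (-4.33,4.08)
v5: (2,5) → rotate → (-2.80533,-4.59675) → ×s → (-3.08850,-5.06073) → (-3.09,-5.06)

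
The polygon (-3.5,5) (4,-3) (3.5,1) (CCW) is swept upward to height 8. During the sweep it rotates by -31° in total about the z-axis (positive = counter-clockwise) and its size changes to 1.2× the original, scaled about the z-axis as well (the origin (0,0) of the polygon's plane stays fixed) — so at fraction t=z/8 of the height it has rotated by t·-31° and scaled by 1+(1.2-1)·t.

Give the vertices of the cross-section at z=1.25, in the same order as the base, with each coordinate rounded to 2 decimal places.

t = z/height = 1.25/8 = 0.15625
s = 1 + (scale-1)·z/height = 1 + (1.2-1)·1.25/8 = 1.031250
θ = twist·z/height = -31°·1.25/8 = -4.8438° = -0.084539 rad
cos θ = 0.996429, sin θ = -0.084439 (intermediates below are computed at full precision and shown rounded to 5 d.p.)
v1: (-3.5,5) → rotate → (-3.06531,5.27768) → ×s → (-3.16110,5.44261) → (-3.16,5.44)
v2: (4,-3) → rotate → (3.73240,-3.32704) → ×s → (3.84904,-3.43101) → (3.85,-3.43)
v3: (3.5,1) → rotate → (3.57194,0.70089) → ×s → (3.68356,0.72280) → (3.68,0.72)

Cross-section at z=1.25: (-3.16,5.44) (3.85,-3.43) (3.68,0.72)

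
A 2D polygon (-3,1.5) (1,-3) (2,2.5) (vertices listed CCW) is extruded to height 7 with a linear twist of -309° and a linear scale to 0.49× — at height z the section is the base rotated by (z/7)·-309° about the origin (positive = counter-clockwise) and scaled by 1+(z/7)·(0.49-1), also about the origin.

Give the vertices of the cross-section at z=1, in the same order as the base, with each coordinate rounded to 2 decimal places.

t = z/height = 1/7 = 0.142857
s = 1 + (scale-1)·z/height = 1 + (0.49-1)·1/7 = 0.927143
θ = twist·z/height = -309°·1/7 = -44.1429° = -0.770438 rad
cos θ = 0.717606, sin θ = -0.696450 (intermediates below are computed at full precision and shown rounded to 5 d.p.)
v1: (-3,1.5) → rotate → (-1.10814,3.16576) → ×s → (-1.02741,2.93511) → (-1.03,2.94)
v2: (1,-3) → rotate → (-1.37174,-2.84927) → ×s → (-1.27180,-2.64168) → (-1.27,-2.64)
v3: (2,2.5) → rotate → (3.17634,0.40111) → ×s → (2.94492,0.37189) → (2.94,0.37)

Cross-section at z=1: (-1.03,2.94) (-1.27,-2.64) (2.94,0.37)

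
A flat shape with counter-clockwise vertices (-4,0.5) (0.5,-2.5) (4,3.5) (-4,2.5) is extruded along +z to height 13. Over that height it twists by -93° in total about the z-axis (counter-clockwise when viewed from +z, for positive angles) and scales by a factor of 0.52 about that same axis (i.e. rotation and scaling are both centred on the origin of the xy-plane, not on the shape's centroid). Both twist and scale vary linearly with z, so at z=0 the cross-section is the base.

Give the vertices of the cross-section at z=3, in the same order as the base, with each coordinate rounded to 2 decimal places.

t = z/height = 3/13 = 0.230769
s = 1 + (scale-1)·z/height = 1 + (0.52-1)·3/13 = 0.889231
θ = twist·z/height = -93°·3/13 = -21.4615° = -0.374575 rad
cos θ = 0.930663, sin θ = -0.365877 (intermediates below are computed at full precision and shown rounded to 5 d.p.)
v1: (-4,0.5) → rotate → (-3.53972,1.92884) → ×s → (-3.14762,1.71518) → (-3.15,1.72)
v2: (0.5,-2.5) → rotate → (-0.44936,-2.50960) → ×s → (-0.39958,-2.23161) → (-0.40,-2.23)
v3: (4,3.5) → rotate → (5.00322,1.79382) → ×s → (4.44902,1.59512) → (4.45,1.60)
v4: (-4,2.5) → rotate → (-2.80796,3.79016) → ×s → (-2.49693,3.37033) → (-2.50,3.37)

Cross-section at z=3: (-3.15,1.72) (-0.40,-2.23) (4.45,1.60) (-2.50,3.37)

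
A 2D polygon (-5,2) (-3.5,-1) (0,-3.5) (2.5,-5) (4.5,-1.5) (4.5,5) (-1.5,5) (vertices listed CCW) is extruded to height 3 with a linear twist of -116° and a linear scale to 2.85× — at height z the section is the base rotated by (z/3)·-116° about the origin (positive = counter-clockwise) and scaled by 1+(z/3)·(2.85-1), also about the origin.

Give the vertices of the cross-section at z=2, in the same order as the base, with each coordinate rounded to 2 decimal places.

t = z/height = 2/3 = 0.666667
s = 1 + (scale-1)·z/height = 1 + (2.85-1)·2/3 = 2.233333
θ = twist·z/height = -116°·2/3 = -77.3333° = -1.349721 rad
cos θ = 0.219279, sin θ = -0.975662 (intermediates below are computed at full precision and shown rounded to 5 d.p.)
v1: (-5,2) → rotate → (0.85493,5.31687) → ×s → (1.90935,11.87434) → (1.91,11.87)
v2: (-3.5,-1) → rotate → (-1.74314,3.19554) → ×s → (-3.89301,7.13670) → (-3.89,7.14)
v3: (0,-3.5) → rotate → (-3.41482,-0.76748) → ×s → (-7.62643,-1.71403) → (-7.63,-1.71)
v4: (2.5,-5) → rotate → (-4.33011,-3.53555) → ×s → (-9.67059,-7.89606) → (-9.67,-7.90)
v5: (4.5,-1.5) → rotate → (-0.47674,-4.71940) → ×s → (-1.06472,-10.53999) → (-1.06,-10.54)
v6: (4.5,5) → rotate → (5.86507,-3.29409) → ×s → (13.09865,-7.35679) → (13.10,-7.36)
v7: (-1.5,5) → rotate → (4.54939,2.55989) → ×s → (10.16031,5.71708) → (10.16,5.72)

Cross-section at z=2: (1.91,11.87) (-3.89,7.14) (-7.63,-1.71) (-9.67,-7.90) (-1.06,-10.54) (13.10,-7.36) (10.16,5.72)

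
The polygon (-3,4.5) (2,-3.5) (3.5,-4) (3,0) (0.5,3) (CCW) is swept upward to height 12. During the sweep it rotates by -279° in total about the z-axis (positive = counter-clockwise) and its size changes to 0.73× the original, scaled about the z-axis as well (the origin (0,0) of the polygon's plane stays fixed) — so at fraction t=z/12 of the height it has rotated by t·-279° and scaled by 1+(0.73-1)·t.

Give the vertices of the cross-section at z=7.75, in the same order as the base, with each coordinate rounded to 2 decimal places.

t = z/height = 7.75/12 = 0.645833
s = 1 + (scale-1)·z/height = 1 + (0.73-1)·7.75/12 = 0.825625
θ = twist·z/height = -279°·7.75/12 = -180.1875° = -3.144865 rad
cos θ = -0.999995, sin θ = 0.003272 (intermediates below are computed at full precision and shown rounded to 5 d.p.)
v1: (-3,4.5) → rotate → (2.98526,-4.50979) → ×s → (2.46470,-3.72340) → (2.46,-3.72)
v2: (2,-3.5) → rotate → (-1.98854,3.50653) → ×s → (-1.64178,2.89508) → (-1.64,2.90)
v3: (3.5,-4) → rotate → (-3.48689,4.01143) → ×s → (-2.87886,3.31194) → (-2.88,3.31)
v4: (3,0) → rotate → (-2.99998,0.00982) → ×s → (-2.47686,0.00811) → (-2.48,0.01)
v5: (0.5,3) → rotate → (-0.50981,-2.99835) → ×s → (-0.42092,-2.47551) → (-0.42,-2.48)

Cross-section at z=7.75: (2.46,-3.72) (-1.64,2.90) (-2.88,3.31) (-2.48,0.01) (-0.42,-2.48)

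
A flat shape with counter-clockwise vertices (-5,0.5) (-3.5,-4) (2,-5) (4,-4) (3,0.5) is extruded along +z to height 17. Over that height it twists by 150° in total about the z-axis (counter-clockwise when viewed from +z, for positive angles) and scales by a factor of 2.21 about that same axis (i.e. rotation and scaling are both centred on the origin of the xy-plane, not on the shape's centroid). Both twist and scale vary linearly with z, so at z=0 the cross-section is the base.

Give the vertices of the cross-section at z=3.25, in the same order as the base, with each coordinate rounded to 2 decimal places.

t = z/height = 3.25/17 = 0.191176
s = 1 + (scale-1)·z/height = 1 + (2.21-1)·3.25/17 = 1.231324
θ = twist·z/height = 150°·3.25/17 = 28.6765° = 0.500499 rad
cos θ = 0.877343, sin θ = 0.479863 (intermediates below are computed at full precision and shown rounded to 5 d.p.)
v1: (-5,0.5) → rotate → (-4.62665,-1.96064) → ×s → (-5.69690,-2.41419) → (-5.70,-2.41)
v2: (-3.5,-4) → rotate → (-1.15125,-5.18889) → ×s → (-1.41756,-6.38921) → (-1.42,-6.39)
v3: (2,-5) → rotate → (4.15400,-3.42699) → ×s → (5.11492,-4.21973) → (5.11,-4.22)
v4: (4,-4) → rotate → (5.42883,-1.58992) → ×s → (6.68464,-1.95771) → (6.68,-1.96)
v5: (3,0.5) → rotate → (2.39210,1.87826) → ×s → (2.94545,2.31275) → (2.95,2.31)

Cross-section at z=3.25: (-5.70,-2.41) (-1.42,-6.39) (5.11,-4.22) (6.68,-1.96) (2.95,2.31)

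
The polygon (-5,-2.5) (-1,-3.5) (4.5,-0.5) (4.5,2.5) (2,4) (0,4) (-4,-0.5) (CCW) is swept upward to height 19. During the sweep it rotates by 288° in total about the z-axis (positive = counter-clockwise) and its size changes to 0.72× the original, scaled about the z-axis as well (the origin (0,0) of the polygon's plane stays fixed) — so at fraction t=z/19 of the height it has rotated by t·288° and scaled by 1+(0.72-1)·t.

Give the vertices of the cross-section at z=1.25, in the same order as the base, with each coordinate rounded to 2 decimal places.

Cross-section at z=1.25: (-3.85,-3.91) (0.19,-3.57) (4.34,0.97) (3.38,3.76) (0.58,4.35) (-1.27,3.71) (-3.55,-1.74)

t = z/height = 1.25/19 = 0.0657895
s = 1 + (scale-1)·z/height = 1 + (0.72-1)·1.25/19 = 0.981579
θ = twist·z/height = 288°·1.25/19 = 18.9474° = 0.330694 rad
cos θ = 0.945817, sin θ = 0.324699 (intermediates below are computed at full precision and shown rounded to 5 d.p.)
v1: (-5,-2.5) → rotate → (-3.91734,-3.98804) → ×s → (-3.84518,-3.91458) → (-3.85,-3.91)
v2: (-1,-3.5) → rotate → (0.19063,-3.63506) → ×s → (0.18712,-3.56810) → (0.19,-3.57)
v3: (4.5,-0.5) → rotate → (4.41853,0.98824) → ×s → (4.33713,0.97003) → (4.34,0.97)
v4: (4.5,2.5) → rotate → (3.44443,3.82569) → ×s → (3.38098,3.75522) → (3.38,3.76)
v5: (2,4) → rotate → (0.59284,4.43267) → ×s → (0.58192,4.35101) → (0.58,4.35)
v6: (0,4) → rotate → (-1.29880,3.78327) → ×s → (-1.27487,3.71358) → (-1.27,3.71)
v7: (-4,-0.5) → rotate → (-3.62092,-1.77171) → ×s → (-3.55422,-1.73907) → (-3.55,-1.74)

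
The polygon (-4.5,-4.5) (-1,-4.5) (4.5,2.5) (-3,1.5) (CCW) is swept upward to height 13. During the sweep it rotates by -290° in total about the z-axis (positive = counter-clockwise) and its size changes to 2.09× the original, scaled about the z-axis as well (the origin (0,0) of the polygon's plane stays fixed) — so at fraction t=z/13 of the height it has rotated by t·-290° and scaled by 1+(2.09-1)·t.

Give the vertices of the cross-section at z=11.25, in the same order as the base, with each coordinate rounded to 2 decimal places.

t = z/height = 11.25/13 = 0.865385
s = 1 + (scale-1)·z/height = 1 + (2.09-1)·11.25/13 = 1.943269
θ = twist·z/height = -290°·11.25/13 = -250.9615° = -4.380105 rad
cos θ = -0.326203, sin θ = 0.945300 (intermediates below are computed at full precision and shown rounded to 5 d.p.)
v1: (-4.5,-4.5) → rotate → (5.72176,-2.78594) → ×s → (11.11892,-5.41382) → (11.12,-5.41)
v2: (-1,-4.5) → rotate → (4.58005,0.52261) → ×s → (8.90027,1.01558) → (8.90,1.02)
v3: (4.5,2.5) → rotate → (-3.83116,3.43834) → ×s → (-7.44498,6.68162) → (-7.44,6.68)
v4: (-3,1.5) → rotate → (-0.43934,-3.32520) → ×s → (-0.85376,-6.46177) → (-0.85,-6.46)

Cross-section at z=11.25: (11.12,-5.41) (8.90,1.02) (-7.44,6.68) (-0.85,-6.46)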